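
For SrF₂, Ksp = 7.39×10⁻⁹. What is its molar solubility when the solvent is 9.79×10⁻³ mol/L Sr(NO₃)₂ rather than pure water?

SrF₂(s) ⇌ Sr²⁺(aq) + 2 F⁻(aq)
With Sr²⁺ already at 9.79×10⁻³ mol/L and s small, take [Sr²⁺] ≈ 9.79×10⁻³ mol/L and [F⁻] = 2s.
Ksp = [Sr²⁺][F⁻]^2 = (9.79×10⁻³)(2s)^2
(2s)^2 = 7.39×10⁻⁹ / (9.79×10⁻³) = 7.55×10⁻⁷
s = 4.34×10⁻⁴ mol/L

4.34×10⁻⁴ M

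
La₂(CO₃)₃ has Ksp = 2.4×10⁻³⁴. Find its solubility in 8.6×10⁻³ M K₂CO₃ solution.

9.7×10⁻¹⁵ M

La₂(CO₃)₃(s) ⇌ 2 La³⁺(aq) + 3 CO₃²⁻(aq)
With CO₃²⁻ already at 8.6×10⁻³ M and s small, take [CO₃²⁻] ≈ 8.6×10⁻³ M and [La³⁺] = 2s.
Ksp = [La³⁺]^2[CO₃²⁻]^3 = (2s)^2(8.6×10⁻³)^3
(2s)^2 = 2.4×10⁻³⁴ / (8.6×10⁻³)^3 = 3.8×10⁻²⁸
s = 9.7×10⁻¹⁵ M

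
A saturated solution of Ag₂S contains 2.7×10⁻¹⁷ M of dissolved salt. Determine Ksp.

Ag₂S(s) ⇌ 2 Ag⁺(aq) + S²⁻(aq)
Call the molar solubility s, so that [Ag⁺] = 2s and [S²⁻] = s.
Ksp = [Ag⁺]^2[S²⁻] = (2s)^2 · s = 4s^3
Ksp = 4 × (2.7×10⁻¹⁷)^3 = 7.9×10⁻⁵⁰

Ksp = 7.9×10⁻⁵⁰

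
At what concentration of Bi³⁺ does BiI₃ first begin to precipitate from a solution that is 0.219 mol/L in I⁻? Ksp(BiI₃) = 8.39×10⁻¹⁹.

A salt starts to precipitate once the ion product Q reaches its Ksp.
BiI₃(s) ⇌ Bi³⁺(aq) + 3 I⁻(aq)
Ksp = [Bi³⁺][I⁻]^3 = [Bi³⁺](0.219)^3
[Bi³⁺] = 8.39×10⁻¹⁹ / (0.219)^3 = 7.99×10⁻¹⁷
[Bi³⁺] = 7.99×10⁻¹⁷ mol/L

7.99×10⁻¹⁷ M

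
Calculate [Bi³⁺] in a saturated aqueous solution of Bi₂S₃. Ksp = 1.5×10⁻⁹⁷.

Bi₂S₃(s) ⇌ 2 Bi³⁺(aq) + 3 S²⁻(aq)
For each mole of Bi₂S₃ that dissolves per liter, [Bi³⁺] = 2s and [S²⁻] = 3s; let s denote this solubility.
Ksp = [Bi³⁺]^2[S²⁻]^3 = (2s)^2 · (3s)^3 = 108s^5 = 1.5×10⁻⁹⁷
s = 1.7×10⁻²⁰ M
[Bi³⁺] = 2s = 3.4×10⁻²⁰ M

3.4×10⁻²⁰ M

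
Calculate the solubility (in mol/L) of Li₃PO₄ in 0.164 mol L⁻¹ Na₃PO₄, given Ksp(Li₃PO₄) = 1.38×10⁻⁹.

Li₃PO₄(s) ⇌ 3 Li⁺(aq) + PO₄³⁻(aq)
Let s be the solubility of Li₃PO₄ here. The common ion gives [PO₄³⁻] ≈ 0.164 mol L⁻¹, and [Li⁺] = 3s.
Ksp = [Li⁺]^3[PO₄³⁻] = (3s)^3(0.164)
(3s)^3 = 1.38×10⁻⁹ / (0.164) = 8.41×10⁻⁹
s = 6.78×10⁻⁴ mol L⁻¹

6.78×10⁻⁴ M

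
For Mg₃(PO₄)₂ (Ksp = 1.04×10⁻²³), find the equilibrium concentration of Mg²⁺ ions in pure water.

2.98×10⁻⁵ M

Mg₃(PO₄)₂(s) ⇌ 3 Mg²⁺(aq) + 2 PO₄³⁻(aq)
If s mol/L of Mg₃(PO₄)₂ dissolves, [Mg²⁺] = 3s and [PO₄³⁻] = 2s.
Ksp = [Mg²⁺]^3[PO₄³⁻]^2 = (3s)^3 · (2s)^2 = 108s^5 = 1.04×10⁻²³
s = 9.92×10⁻⁶ M
[Mg²⁺] = 3s = 2.98×10⁻⁵ M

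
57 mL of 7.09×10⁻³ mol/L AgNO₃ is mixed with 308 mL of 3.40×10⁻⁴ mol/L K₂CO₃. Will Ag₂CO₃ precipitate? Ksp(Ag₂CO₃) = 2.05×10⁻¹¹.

Yes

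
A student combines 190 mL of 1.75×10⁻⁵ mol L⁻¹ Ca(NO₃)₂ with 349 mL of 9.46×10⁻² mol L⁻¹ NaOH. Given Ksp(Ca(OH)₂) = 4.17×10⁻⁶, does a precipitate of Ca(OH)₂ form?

The combined volume is 539 mL.
[Ca²⁺] = (1.75×10⁻⁵)(190)/539 = 6.17×10⁻⁶ mol L⁻¹
[OH⁻] = (9.46×10⁻²)(349)/539 = 6.13×10⁻² mol L⁻¹
Q = [Ca²⁺][OH⁻]^2 = 2.31×10⁻⁸
Q = 2.31×10⁻⁸ < Ksp = 4.17×10⁻⁶, so the solution is unsaturated and no precipitate forms.

No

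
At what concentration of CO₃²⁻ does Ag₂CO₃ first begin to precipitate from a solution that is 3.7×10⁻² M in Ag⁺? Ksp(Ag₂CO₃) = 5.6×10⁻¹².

Precipitation of each salt begins when its ion product equals Ksp.
Ag₂CO₃(s) ⇌ 2 Ag⁺(aq) + CO₃²⁻(aq)
Ksp = [Ag⁺]^2[CO₃²⁻] = [CO₃²⁻](3.7×10⁻²)^2
[CO₃²⁻] = 5.6×10⁻¹² / (3.7×10⁻²)^2 = 4.1×10⁻⁹
[CO₃²⁻] = 4.1×10⁻⁹ M

4.1×10⁻⁹ M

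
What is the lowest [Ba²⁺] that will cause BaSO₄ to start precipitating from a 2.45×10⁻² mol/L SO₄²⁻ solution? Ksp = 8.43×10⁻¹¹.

3.44×10⁻⁹ M

A salt starts to precipitate once the ion product Q reaches its Ksp.
BaSO₄(s) ⇌ Ba²⁺(aq) + SO₄²⁻(aq)
Ksp = [Ba²⁺][SO₄²⁻] = [Ba²⁺](2.45×10⁻²)
[Ba²⁺] = 8.43×10⁻¹¹ / (2.45×10⁻²) = 3.44×10⁻⁹
[Ba²⁺] = 3.44×10⁻⁹ mol/L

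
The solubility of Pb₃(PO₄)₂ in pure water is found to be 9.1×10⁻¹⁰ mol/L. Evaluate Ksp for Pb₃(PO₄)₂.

Pb₃(PO₄)₂(s) ⇌ 3 Pb²⁺(aq) + 2 PO₄³⁻(aq)
With molar solubility s: [Pb²⁺] = 3s, [PO₄³⁻] = 2s.
Ksp = [Pb²⁺]^3[PO₄³⁻]^2 = (3s)^3 · (2s)^2 = 108s^5
Ksp = 108 × (9.1×10⁻¹⁰)^5 = 6.7×10⁻⁴⁴

Ksp = 6.7×10⁻⁴⁴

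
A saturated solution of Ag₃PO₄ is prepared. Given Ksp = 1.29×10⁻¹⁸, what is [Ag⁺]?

Ag₃PO₄(s) ⇌ 3 Ag⁺(aq) + PO₄³⁻(aq)
If s mol/L of Ag₃PO₄ dissolves, [Ag⁺] = 3s and [PO₄³⁻] = s.
Ksp = [Ag⁺]^3[PO₄³⁻] = (3s)^3 · s = 27s^4 = 1.29×10⁻¹⁸
s = 1.48×10⁻⁵ M
[Ag⁺] = 3s = 4.44×10⁻⁵ M

4.44×10⁻⁵ M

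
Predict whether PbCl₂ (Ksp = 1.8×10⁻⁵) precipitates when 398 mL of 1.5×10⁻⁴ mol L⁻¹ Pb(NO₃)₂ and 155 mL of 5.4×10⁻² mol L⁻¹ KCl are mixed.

After mixing, V = 398 mL + 155 mL = 553 mL.
[Pb²⁺] = (1.5×10⁻⁴)(398)/553 = 1.1×10⁻⁴ mol L⁻¹
[Cl⁻] = (5.4×10⁻²)(155)/553 = 1.5×10⁻² mol L⁻¹
Q = [Pb²⁺][Cl⁻]^2 = 2.5×10⁻⁸
Q = 2.5×10⁻⁸ < Ksp = 1.8×10⁻⁵, so the solution is unsaturated and no precipitate forms.

No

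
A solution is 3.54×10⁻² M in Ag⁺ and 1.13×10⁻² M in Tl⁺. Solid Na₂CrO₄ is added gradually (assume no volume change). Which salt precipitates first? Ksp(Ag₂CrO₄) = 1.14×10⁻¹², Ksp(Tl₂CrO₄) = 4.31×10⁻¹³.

Precipitation begins when Q = Ksp.
For Ag₂CrO₄: [CrO₄²⁻] = (Ksp/[Ag⁺]^2) = 9.10×10⁻¹⁰ M
For Tl₂CrO₄: [CrO₄²⁻] = (Ksp/[Tl⁺]^2) = 3.38×10⁻⁹ M
Since Ag₂CrO₄ needs less CrO₄²⁻ to reach saturation, it precipitates first.

Ag₂CrO₄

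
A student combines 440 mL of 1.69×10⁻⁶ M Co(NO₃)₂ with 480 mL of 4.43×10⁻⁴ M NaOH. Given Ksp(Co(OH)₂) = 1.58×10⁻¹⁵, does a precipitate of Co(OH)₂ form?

Yes

Total volume after mixing = 440 + 480 = 920 mL.
[Co²⁺] = (1.69×10⁻⁶)(440)/920 = 8.08×10⁻⁷ M
[OH⁻] = (4.43×10⁻⁴)(480)/920 = 2.31×10⁻⁴ M
Q = [Co²⁺][OH⁻]^2 = 4.32×10⁻¹⁴
Because Q > Ksp (4.32×10⁻¹⁴ vs 1.58×10⁻¹⁵), a precipitate of Co(OH)₂ forms.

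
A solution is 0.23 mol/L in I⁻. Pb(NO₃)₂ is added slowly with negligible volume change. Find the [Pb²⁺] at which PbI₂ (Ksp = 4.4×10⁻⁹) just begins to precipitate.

8.3×10⁻⁸ M

A salt starts to precipitate once the ion product Q reaches its Ksp.
PbI₂(s) ⇌ Pb²⁺(aq) + 2 I⁻(aq)
Ksp = [Pb²⁺][I⁻]^2 = [Pb²⁺](0.23)^2
[Pb²⁺] = 4.4×10⁻⁹ / (0.23)^2 = 8.3×10⁻⁸
[Pb²⁺] = 8.3×10⁻⁸ mol/L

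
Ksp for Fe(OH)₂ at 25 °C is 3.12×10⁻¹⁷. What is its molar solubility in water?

Fe(OH)₂(s) ⇌ Fe²⁺(aq) + 2 OH⁻(aq)
With molar solubility s: [Fe²⁺] = s, [OH⁻] = 2s.
Ksp = [Fe²⁺][OH⁻]^2 = s · (2s)^2 = 4s^3
4s^3 = 3.12×10⁻¹⁷  ⇒  s^3 = 7.80×10⁻¹⁸
s = 1.98×10⁻⁶ mol L⁻¹

1.98×10⁻⁶ M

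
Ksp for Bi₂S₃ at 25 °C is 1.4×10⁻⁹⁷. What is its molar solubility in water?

1.7×10⁻²⁰ M

Bi₂S₃(s) ⇌ 2 Bi³⁺(aq) + 3 S²⁻(aq)
With molar solubility s: [Bi³⁺] = 2s, [S²⁻] = 3s.
Ksp = [Bi³⁺]^2[S²⁻]^3 = (2s)^2 · (3s)^3 = 108s^5
108s^5 = 1.4×10⁻⁹⁷  ⇒  s^5 = 1.3×10⁻⁹⁹
Taking the 5th root, s = 1.7×10⁻²⁰ mol/L.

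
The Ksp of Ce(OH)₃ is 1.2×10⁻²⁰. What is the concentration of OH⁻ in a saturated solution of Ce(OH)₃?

Ce(OH)₃(s) ⇌ Ce³⁺(aq) + 3 OH⁻(aq)
If s mol/L of Ce(OH)₃ dissolves, [Ce³⁺] = s and [OH⁻] = 3s.
Ksp = [Ce³⁺][OH⁻]^3 = s · (3s)^3 = 27s^4 = 1.2×10⁻²⁰
s = 4.6×10⁻⁶ M
[OH⁻] = 3s = 1.4×10⁻⁵ M

1.4×10⁻⁵ M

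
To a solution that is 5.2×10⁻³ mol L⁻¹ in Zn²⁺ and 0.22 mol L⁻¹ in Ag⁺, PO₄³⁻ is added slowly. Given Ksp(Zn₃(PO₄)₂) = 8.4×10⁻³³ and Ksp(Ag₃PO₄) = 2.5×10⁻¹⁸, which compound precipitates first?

The threshold for precipitation is Q = Ksp.
For Zn₃(PO₄)₂: [PO₄³⁻] = (Ksp/[Zn²⁺]^3)^(1/2) = 2.4×10⁻¹³ mol L⁻¹
For Ag₃PO₄: [PO₄³⁻] = (Ksp/[Ag⁺]^3) = 2.3×10⁻¹⁶ mol L⁻¹
Ag₃PO₄ requires the lower [PO₄³⁻], so it precipitates first.

Ag₃PO₄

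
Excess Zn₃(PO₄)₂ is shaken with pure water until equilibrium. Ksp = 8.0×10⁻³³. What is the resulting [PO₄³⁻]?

Zn₃(PO₄)₂(s) ⇌ 3 Zn²⁺(aq) + 2 PO₄³⁻(aq)
Let s be the molar solubility. Then [Zn²⁺] = 3s and [PO₄³⁻] = 2s.
Ksp = [Zn²⁺]^3[PO₄³⁻]^2 = (3s)^3 · (2s)^2 = 108s^5 = 8.0×10⁻³³
s = 1.5×10⁻⁷ mol/L
[PO₄³⁻] = 2s = 3.0×10⁻⁷ mol/L

3.0×10⁻⁷ M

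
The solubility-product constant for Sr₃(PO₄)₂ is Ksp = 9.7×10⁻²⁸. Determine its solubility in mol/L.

1.6×10⁻⁶ M

Sr₃(PO₄)₂(s) ⇌ 3 Sr²⁺(aq) + 2 PO₄³⁻(aq)
For each mole of Sr₃(PO₄)₂ that dissolves per liter, [Sr²⁺] = 3s and [PO₄³⁻] = 2s; let s denote this solubility.
Ksp = [Sr²⁺]^3[PO₄³⁻]^2 = (3s)^3 · (2s)^2 = 108s^5
108s^5 = 9.7×10⁻²⁸  ⇒  s^5 = 9.0×10⁻³⁰
s = (9.0×10⁻³⁰)^(1/5) = 1.6×10⁻⁶ M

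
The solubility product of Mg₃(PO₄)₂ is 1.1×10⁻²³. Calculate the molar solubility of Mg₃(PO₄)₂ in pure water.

Mg₃(PO₄)₂(s) ⇌ 3 Mg²⁺(aq) + 2 PO₄³⁻(aq)
With molar solubility s: [Mg²⁺] = 3s, [PO₄³⁻] = 2s.
Ksp = [Mg²⁺]^3[PO₄³⁻]^2 = (3s)^3 · (2s)^2 = 108s^5
108s^5 = 1.1×10⁻²³  ⇒  s^5 = 1.0×10⁻²⁵
Taking the 5th root, s = 1.0×10⁻⁵ mol/L.

1.0×10⁻⁵ M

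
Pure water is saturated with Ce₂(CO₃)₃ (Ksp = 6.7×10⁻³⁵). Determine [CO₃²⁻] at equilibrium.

Ce₂(CO₃)₃(s) ⇌ 2 Ce³⁺(aq) + 3 CO₃²⁻(aq)
Let s be the molar solubility. Then [Ce³⁺] = 2s and [CO₃²⁻] = 3s.
Ksp = [Ce³⁺]^2[CO₃²⁻]^3 = (2s)^2 · (3s)^3 = 108s^5 = 6.7×10⁻³⁵
s = 5.7×10⁻⁸ M
[CO₃²⁻] = 3s = 1.7×10⁻⁷ M

1.7×10⁻⁷ M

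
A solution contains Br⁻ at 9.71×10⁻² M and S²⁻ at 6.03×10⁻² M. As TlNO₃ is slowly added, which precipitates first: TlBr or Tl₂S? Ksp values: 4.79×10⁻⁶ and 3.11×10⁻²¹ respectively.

Precipitation of each salt begins when its ion product equals Ksp.
For TlBr: [Tl⁺] = (Ksp/[Br⁻]) = 4.93×10⁻⁵ M
For Tl₂S: [Tl⁺] = (Ksp/[S²⁻])^(1/2) = 2.27×10⁻¹⁰ M
The smaller threshold [Tl⁺] is reached first, so Tl₂S precipitates first.

Tl₂S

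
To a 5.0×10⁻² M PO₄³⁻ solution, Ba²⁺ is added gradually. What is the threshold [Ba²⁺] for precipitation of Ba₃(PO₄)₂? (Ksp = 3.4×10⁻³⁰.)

The threshold for precipitation is Q = Ksp.
Ba₃(PO₄)₂(s) ⇌ 3 Ba²⁺(aq) + 2 PO₄³⁻(aq)
Ksp = [Ba²⁺]^3[PO₄³⁻]^2 = [Ba²⁺]^3(5.0×10⁻²)^2
[Ba²⁺]^3 = 3.4×10⁻³⁰ / (5.0×10⁻²)^2 = 1.4×10⁻²⁷
[Ba²⁺] = 1.1×10⁻⁹ M

1.1×10⁻⁹ M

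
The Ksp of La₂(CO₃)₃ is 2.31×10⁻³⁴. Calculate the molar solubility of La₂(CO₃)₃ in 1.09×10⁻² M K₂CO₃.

La₂(CO₃)₃(s) ⇌ 2 La³⁺(aq) + 3 CO₃²⁻(aq)
With CO₃²⁻ already at 1.09×10⁻² M and s small, take [CO₃²⁻] ≈ 1.09×10⁻² M and [La³⁺] = 2s.
Ksp = [La³⁺]^2[CO₃²⁻]^3 = (2s)^2(1.09×10⁻²)^3
(2s)^2 = 2.31×10⁻³⁴ / (1.09×10⁻²)^3 = 1.78×10⁻²⁸
s = 6.68×10⁻¹⁵ M

6.68×10⁻¹⁵ M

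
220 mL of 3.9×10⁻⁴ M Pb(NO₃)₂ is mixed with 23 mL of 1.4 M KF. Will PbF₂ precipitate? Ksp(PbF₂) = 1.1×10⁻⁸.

Yes

The combined volume is 243 mL.
[Pb²⁺] = (3.9×10⁻⁴)(220)/243 = 3.5×10⁻⁴ M
[F⁻] = (1.4)(23)/243 = 0.13 M
Q = [Pb²⁺][F⁻]^2 = 6.2×10⁻⁶
Since Q (6.2×10⁻⁶) exceeds Ksp (1.1×10⁻⁸), PbF₂ will precipitate.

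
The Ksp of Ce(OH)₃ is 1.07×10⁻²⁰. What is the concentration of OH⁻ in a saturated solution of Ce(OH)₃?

1.34×10⁻⁵ M

Ce(OH)₃(s) ⇌ Ce³⁺(aq) + 3 OH⁻(aq)
Call the molar solubility s, so that [Ce³⁺] = s and [OH⁻] = 3s.
Ksp = [Ce³⁺][OH⁻]^3 = s · (3s)^3 = 27s^4 = 1.07×10⁻²⁰
s = 4.46×10⁻⁶ mol L⁻¹
[OH⁻] = 3s = 1.34×10⁻⁵ mol L⁻¹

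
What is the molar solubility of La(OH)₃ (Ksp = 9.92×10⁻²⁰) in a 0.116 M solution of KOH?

6.36×10⁻¹⁷ M

La(OH)₃(s) ⇌ La³⁺(aq) + 3 OH⁻(aq)
The solution already contains OH⁻ at 0.116 M. Let s be the molar solubility of La(OH)₃.
[OH⁻] ≈ 0.116 M (common ion dominates); [La³⁺] = s.
Ksp = [La³⁺][OH⁻]^3 = s(0.116)^3
s = 9.92×10⁻²⁰ / (0.116)^3 = 6.36×10⁻¹⁷
s = 6.36×10⁻¹⁷ M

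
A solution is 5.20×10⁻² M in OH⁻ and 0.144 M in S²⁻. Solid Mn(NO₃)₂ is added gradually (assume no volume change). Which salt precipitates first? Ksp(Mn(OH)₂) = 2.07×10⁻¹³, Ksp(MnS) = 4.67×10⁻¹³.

Each salt precipitates once Q = Ksp for that salt.
For Mn(OH)₂: [Mn²⁺] = (Ksp/[OH⁻]^2) = 7.66×10⁻¹¹ M
For MnS: [Mn²⁺] = (Ksp/[S²⁻]) = 3.24×10⁻¹² M
The smaller threshold [Mn²⁺] is reached first, so MnS precipitates first.

MnS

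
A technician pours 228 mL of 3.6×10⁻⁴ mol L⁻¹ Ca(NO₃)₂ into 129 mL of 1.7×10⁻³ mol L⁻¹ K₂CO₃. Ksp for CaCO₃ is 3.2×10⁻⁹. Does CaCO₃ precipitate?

After mixing, V = 228 mL + 129 mL = 357 mL.
[Ca²⁺] = (3.6×10⁻⁴)(228)/357 = 2.3×10⁻⁴ mol L⁻¹
[CO₃²⁻] = (1.7×10⁻³)(129)/357 = 6.1×10⁻⁴ mol L⁻¹
Q = [Ca²⁺][CO₃²⁻] = 1.4×10⁻⁷
Since Q (1.4×10⁻⁷) exceeds Ksp (3.2×10⁻⁹), CaCO₃ will precipitate.

Yes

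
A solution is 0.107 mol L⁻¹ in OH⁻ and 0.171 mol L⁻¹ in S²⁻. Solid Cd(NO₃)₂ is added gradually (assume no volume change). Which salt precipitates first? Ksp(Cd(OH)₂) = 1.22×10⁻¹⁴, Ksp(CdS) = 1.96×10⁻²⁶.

CdS

A salt starts to precipitate once the ion product Q reaches its Ksp.
For Cd(OH)₂: [Cd²⁺] = (Ksp/[OH⁻]^2) = 1.07×10⁻¹² mol L⁻¹
For CdS: [Cd²⁺] = (Ksp/[S²⁻]) = 1.15×10⁻²⁵ mol L⁻¹
CdS requires the lower [Cd²⁺], so it precipitates first.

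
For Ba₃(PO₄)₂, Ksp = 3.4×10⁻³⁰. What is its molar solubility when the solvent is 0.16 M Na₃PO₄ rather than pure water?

Ba₃(PO₄)₂(s) ⇌ 3 Ba²⁺(aq) + 2 PO₄³⁻(aq)
With PO₄³⁻ already at 0.16 M and s small, take [PO₄³⁻] ≈ 0.16 M and [Ba²⁺] = 3s.
Ksp = [Ba²⁺]^3[PO₄³⁻]^2 = (3s)^3(0.16)^2
(3s)^3 = 3.4×10⁻³⁰ / (0.16)^2 = 1.3×10⁻²⁸
s = 1.7×10⁻¹⁰ M

1.7×10⁻¹⁰ M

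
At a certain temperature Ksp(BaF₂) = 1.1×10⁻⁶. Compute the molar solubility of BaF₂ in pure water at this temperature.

BaF₂(s) ⇌ Ba²⁺(aq) + 2 F⁻(aq)
If s mol/L of BaF₂ dissolves, [Ba²⁺] = s and [F⁻] = 2s.
Ksp = [Ba²⁺][F⁻]^2 = s · (2s)^2 = 4s^3
4s^3 = 1.1×10⁻⁶  ⇒  s^3 = 2.8×10⁻⁷
Taking the 3rd root, s = 6.5×10⁻³ M.

6.5×10⁻³ M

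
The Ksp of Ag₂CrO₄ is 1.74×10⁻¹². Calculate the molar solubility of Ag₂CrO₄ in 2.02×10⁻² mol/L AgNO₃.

Ag₂CrO₄(s) ⇌ 2 Ag⁺(aq) + CrO₄²⁻(aq)
Let s be the solubility of Ag₂CrO₄ here. The common ion gives [Ag⁺] ≈ 2.02×10⁻² mol/L, and [CrO₄²⁻] = s.
Ksp = [Ag⁺]^2[CrO₄²⁻] = (2.02×10⁻²)^2s
s = 1.74×10⁻¹² / (2.02×10⁻²)^2 = 4.26×10⁻⁹
s = 4.26×10⁻⁹ mol/L

4.26×10⁻⁹ M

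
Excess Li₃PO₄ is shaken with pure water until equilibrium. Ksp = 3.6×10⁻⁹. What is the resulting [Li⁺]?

1.0×10⁻² M

Li₃PO₄(s) ⇌ 3 Li⁺(aq) + PO₄³⁻(aq)
Let s be the molar solubility. Then [Li⁺] = 3s and [PO₄³⁻] = s.
Ksp = [Li⁺]^3[PO₄³⁻] = (3s)^3 · s = 27s^4 = 3.6×10⁻⁹
s = 3.4×10⁻³ M
[Li⁺] = 3s = 1.0×10⁻² M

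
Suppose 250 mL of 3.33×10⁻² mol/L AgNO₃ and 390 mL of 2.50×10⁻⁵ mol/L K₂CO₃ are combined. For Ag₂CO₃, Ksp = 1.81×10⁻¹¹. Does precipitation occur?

The combined volume is 640 mL.
[Ag⁺] = (3.33×10⁻²)(250)/640 = 1.30×10⁻² mol/L
[CO₃²⁻] = (2.50×10⁻⁵)(390)/640 = 1.52×10⁻⁵ mol/L
Q = [Ag⁺]^2[CO₃²⁻] = 2.58×10⁻⁹
Q = 2.58×10⁻⁹ > Ksp = 1.81×10⁻¹¹, so the solution is supersaturated and Ag₂CO₃ precipitates.

Yes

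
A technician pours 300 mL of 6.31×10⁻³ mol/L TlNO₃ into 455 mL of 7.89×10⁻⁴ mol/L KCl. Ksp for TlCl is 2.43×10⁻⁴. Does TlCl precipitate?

Total volume after mixing = 300 + 455 = 755 mL.
[Tl⁺] = (6.31×10⁻³)(300)/755 = 2.51×10⁻³ mol/L
[Cl⁻] = (7.89×10⁻⁴)(455)/755 = 4.75×10⁻⁴ mol/L
Q = [Tl⁺][Cl⁻] = 1.19×10⁻⁶
Since Q (1.19×10⁻⁶) is less than Ksp (2.43×10⁻⁴), no TlCl precipitates.

No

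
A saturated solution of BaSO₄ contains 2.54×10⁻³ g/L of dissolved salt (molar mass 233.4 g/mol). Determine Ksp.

Ksp = 1.18×10⁻¹⁰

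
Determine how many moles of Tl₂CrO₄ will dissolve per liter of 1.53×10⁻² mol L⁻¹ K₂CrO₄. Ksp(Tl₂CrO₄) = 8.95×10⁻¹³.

Tl₂CrO₄(s) ⇌ 2 Tl⁺(aq) + CrO₄²⁻(aq)
CrO₄²⁻ is already present at 1.53×10⁻² mol L⁻¹. If s mol/L of Tl₂CrO₄ dissolves, [Tl⁺] = 2s while [CrO₄²⁻] ≈ 1.53×10⁻² mol L⁻¹.
Ksp = [Tl⁺]^2[CrO₄²⁻] = (2s)^2(1.53×10⁻²)
(2s)^2 = 8.95×10⁻¹³ / (1.53×10⁻²) = 5.85×10⁻¹¹
s = 3.82×10⁻⁶ mol L⁻¹

3.82×10⁻⁶ M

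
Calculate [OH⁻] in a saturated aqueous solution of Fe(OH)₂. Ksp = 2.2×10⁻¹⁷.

Fe(OH)₂(s) ⇌ Fe²⁺(aq) + 2 OH⁻(aq)
For each mole of Fe(OH)₂ that dissolves per liter, [Fe²⁺] = s and [OH⁻] = 2s; let s denote this solubility.
Ksp = [Fe²⁺][OH⁻]^2 = s · (2s)^2 = 4s^3 = 2.2×10⁻¹⁷
s = 1.8×10⁻⁶ mol/L
[OH⁻] = 2s = 3.5×10⁻⁶ mol/L

3.5×10⁻⁶ M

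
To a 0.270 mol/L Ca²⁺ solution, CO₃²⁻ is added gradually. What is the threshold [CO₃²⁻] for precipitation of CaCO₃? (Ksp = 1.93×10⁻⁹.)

7.15×10⁻⁹ M

Precipitation of each salt begins when its ion product equals Ksp.
CaCO₃(s) ⇌ Ca²⁺(aq) + CO₃²⁻(aq)
Ksp = [Ca²⁺][CO₃²⁻] = [CO₃²⁻](0.270)
[CO₃²⁻] = 1.93×10⁻⁹ / (0.270) = 7.15×10⁻⁹
[CO₃²⁻] = 7.15×10⁻⁹ mol/L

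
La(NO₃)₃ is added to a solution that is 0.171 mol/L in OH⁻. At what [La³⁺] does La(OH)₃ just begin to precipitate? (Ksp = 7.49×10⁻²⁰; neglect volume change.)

1.50×10⁻¹⁷ M

Each salt precipitates once Q = Ksp for that salt.
La(OH)₃(s) ⇌ La³⁺(aq) + 3 OH⁻(aq)
Ksp = [La³⁺][OH⁻]^3 = [La³⁺](0.171)^3
[La³⁺] = 7.49×10⁻²⁰ / (0.171)^3 = 1.50×10⁻¹⁷
[La³⁺] = 1.50×10⁻¹⁷ mol/L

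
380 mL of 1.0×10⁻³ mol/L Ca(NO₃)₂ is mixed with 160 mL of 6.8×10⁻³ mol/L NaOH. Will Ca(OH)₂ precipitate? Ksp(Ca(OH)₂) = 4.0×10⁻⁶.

No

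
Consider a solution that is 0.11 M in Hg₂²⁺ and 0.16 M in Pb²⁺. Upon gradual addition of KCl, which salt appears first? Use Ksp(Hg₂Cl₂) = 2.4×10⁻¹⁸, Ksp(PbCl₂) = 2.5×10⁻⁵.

Hg₂Cl₂

The threshold for precipitation is Q = Ksp.
For Hg₂Cl₂: [Cl⁻] = (Ksp/[Hg₂²⁺])^(1/2) = 4.7×10⁻⁹ M
For PbCl₂: [Cl⁻] = (Ksp/[Pb²⁺])^(1/2) = 1.3×10⁻² M
Since Hg₂Cl₂ needs less Cl⁻ to reach saturation, it precipitates first.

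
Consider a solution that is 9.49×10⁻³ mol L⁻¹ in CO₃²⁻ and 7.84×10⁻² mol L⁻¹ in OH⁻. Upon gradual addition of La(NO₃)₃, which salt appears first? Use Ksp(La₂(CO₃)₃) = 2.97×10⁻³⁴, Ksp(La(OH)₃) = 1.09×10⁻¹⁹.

La(OH)₃

Precipitation of each salt begins when its ion product equals Ksp.
For La₂(CO₃)₃: [La³⁺] = (Ksp/[CO₃²⁻]^3)^(1/2) = 1.86×10⁻¹⁴ mol L⁻¹
For La(OH)₃: [La³⁺] = (Ksp/[OH⁻]^3) = 2.26×10⁻¹⁶ mol L⁻¹
La(OH)₃ requires the lower [La³⁺], so it precipitates first.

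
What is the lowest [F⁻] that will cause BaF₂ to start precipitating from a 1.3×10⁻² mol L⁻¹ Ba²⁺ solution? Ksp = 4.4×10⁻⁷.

5.8×10⁻³ M

Each salt precipitates once Q = Ksp for that salt.
BaF₂(s) ⇌ Ba²⁺(aq) + 2 F⁻(aq)
Ksp = [Ba²⁺][F⁻]^2 = [F⁻]^2(1.3×10⁻²)
[F⁻]^2 = 4.4×10⁻⁷ / (1.3×10⁻²) = 3.4×10⁻⁵
[F⁻] = 5.8×10⁻³ mol L⁻¹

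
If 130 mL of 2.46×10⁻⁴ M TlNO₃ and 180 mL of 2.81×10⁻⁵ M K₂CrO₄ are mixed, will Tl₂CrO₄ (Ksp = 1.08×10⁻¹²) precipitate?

The combined volume is 310 mL.
[Tl⁺] = (2.46×10⁻⁴)(130)/310 = 1.03×10⁻⁴ M
[CrO₄²⁻] = (2.81×10⁻⁵)(180)/310 = 1.63×10⁻⁵ M
Q = [Tl⁺]^2[CrO₄²⁻] = 1.74×10⁻¹³
Q = 1.74×10⁻¹³ < Ksp = 1.08×10⁻¹², so the solution is unsaturated and no precipitate forms.

No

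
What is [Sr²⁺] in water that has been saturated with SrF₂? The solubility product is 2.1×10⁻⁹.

SrF₂(s) ⇌ Sr²⁺(aq) + 2 F⁻(aq)
For each mole of SrF₂ that dissolves per liter, [Sr²⁺] = s and [F⁻] = 2s; let s denote this solubility.
Ksp = [Sr²⁺][F⁻]^2 = s · (2s)^2 = 4s^3 = 2.1×10⁻⁹
s = 8.1×10⁻⁴ M
[Sr²⁺] = s = 8.1×10⁻⁴ M

8.1×10⁻⁴ M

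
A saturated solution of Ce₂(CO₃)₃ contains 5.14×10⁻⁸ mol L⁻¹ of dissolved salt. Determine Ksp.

Ksp = 3.87×10⁻³⁵

Ce₂(CO₃)₃(s) ⇌ 2 Ce³⁺(aq) + 3 CO₃²⁻(aq)
Let s be the molar solubility. Then [Ce³⁺] = 2s and [CO₃²⁻] = 3s.
Ksp = [Ce³⁺]^2[CO₃²⁻]^3 = (2s)^2 · (3s)^3 = 108s^5
Ksp = 108 × (5.14×10⁻⁸)^5 = 3.87×10⁻³⁵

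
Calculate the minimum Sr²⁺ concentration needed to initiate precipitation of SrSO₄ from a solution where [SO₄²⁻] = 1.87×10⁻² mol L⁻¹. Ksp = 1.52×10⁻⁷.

The threshold for precipitation is Q = Ksp.
SrSO₄(s) ⇌ Sr²⁺(aq) + SO₄²⁻(aq)
Ksp = [Sr²⁺][SO₄²⁻] = [Sr²⁺](1.87×10⁻²)
[Sr²⁺] = 1.52×10⁻⁷ / (1.87×10⁻²) = 8.13×10⁻⁶
[Sr²⁺] = 8.13×10⁻⁶ mol L⁻¹

8.13×10⁻⁶ M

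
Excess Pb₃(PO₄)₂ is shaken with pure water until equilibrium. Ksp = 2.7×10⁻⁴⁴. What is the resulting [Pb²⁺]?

2.3×10⁻⁹ M

Pb₃(PO₄)₂(s) ⇌ 3 Pb²⁺(aq) + 2 PO₄³⁻(aq)
Let s be the molar solubility. Then [Pb²⁺] = 3s and [PO₄³⁻] = 2s.
Ksp = [Pb²⁺]^3[PO₄³⁻]^2 = (3s)^3 · (2s)^2 = 108s^5 = 2.7×10⁻⁴⁴
s = 7.6×10⁻¹⁰ mol/L
[Pb²⁺] = 3s = 2.3×10⁻⁹ mol/L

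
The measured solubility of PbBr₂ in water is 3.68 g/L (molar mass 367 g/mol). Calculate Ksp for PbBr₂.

Ksp = 4.03×10⁻⁶

Molar solubility s = (3.68 g/L) / (367 g/mol) = 1.0027×10⁻² mol/L
PbBr₂(s) ⇌ Pb²⁺(aq) + 2 Br⁻(aq)
For each mole of PbBr₂ that dissolves per liter, [Pb²⁺] = s and [Br⁻] = 2s; let s denote this solubility.
Ksp = [Pb²⁺][Br⁻]^2 = s · (2s)^2 = 4s^3
Ksp = 4 × (1.0027×10⁻²)^3 = 4.03×10⁻⁶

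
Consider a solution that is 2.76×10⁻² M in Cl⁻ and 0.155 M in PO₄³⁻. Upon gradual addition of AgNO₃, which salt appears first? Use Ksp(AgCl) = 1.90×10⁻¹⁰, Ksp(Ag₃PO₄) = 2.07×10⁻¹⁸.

Precipitation of each salt begins when its ion product equals Ksp.
For AgCl: [Ag⁺] = (Ksp/[Cl⁻]) = 6.88×10⁻⁹ M
For Ag₃PO₄: [Ag⁺] = (Ksp/[PO₄³⁻])^(1/3) = 2.37×10⁻⁶ M
Since AgCl needs less Ag⁺ to reach saturation, it precipitates first.

AgCl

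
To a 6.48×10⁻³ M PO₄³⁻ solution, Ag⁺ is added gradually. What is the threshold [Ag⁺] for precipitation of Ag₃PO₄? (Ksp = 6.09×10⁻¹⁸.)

Precipitation begins when Q = Ksp.
Ag₃PO₄(s) ⇌ 3 Ag⁺(aq) + PO₄³⁻(aq)
Ksp = [Ag⁺]^3[PO₄³⁻] = [Ag⁺]^3(6.48×10⁻³)
[Ag⁺]^3 = 6.09×10⁻¹⁸ / (6.48×10⁻³) = 9.40×10⁻¹⁶
[Ag⁺] = 9.80×10⁻⁶ M

9.80×10⁻⁶ M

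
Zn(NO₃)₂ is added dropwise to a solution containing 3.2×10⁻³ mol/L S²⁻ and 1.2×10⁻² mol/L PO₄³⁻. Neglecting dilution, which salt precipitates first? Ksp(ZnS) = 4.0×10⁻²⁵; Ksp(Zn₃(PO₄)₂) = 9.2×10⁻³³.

Each salt precipitates once Q = Ksp for that salt.
For ZnS: [Zn²⁺] = (Ksp/[S²⁻]) = 1.3×10⁻²² mol/L
For Zn₃(PO₄)₂: [Zn²⁺] = (Ksp/[PO₄³⁻]^2)^(1/3) = 4.0×10⁻¹⁰ mol/L
ZnS requires the lower [Zn²⁺], so it precipitates first.

ZnS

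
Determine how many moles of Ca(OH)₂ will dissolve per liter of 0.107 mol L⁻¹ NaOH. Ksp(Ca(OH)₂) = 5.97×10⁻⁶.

Ca(OH)₂(s) ⇌ Ca²⁺(aq) + 2 OH⁻(aq)
Let s be the solubility of Ca(OH)₂ here. The common ion gives [OH⁻] ≈ 0.107 mol L⁻¹, and [Ca²⁺] = s.
Ksp = [Ca²⁺][OH⁻]^2 = s(0.107)^2
s = 5.97×10⁻⁶ / (0.107)^2 = 5.21×10⁻⁴
s = 5.21×10⁻⁴ mol L⁻¹

5.21×10⁻⁴ M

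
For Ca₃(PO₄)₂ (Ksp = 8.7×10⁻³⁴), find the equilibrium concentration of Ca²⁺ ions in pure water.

2.9×10⁻⁷ M

Ca₃(PO₄)₂(s) ⇌ 3 Ca²⁺(aq) + 2 PO₄³⁻(aq)
If s mol/L of Ca₃(PO₄)₂ dissolves, [Ca²⁺] = 3s and [PO₄³⁻] = 2s.
Ksp = [Ca²⁺]^3[PO₄³⁻]^2 = (3s)^3 · (2s)^2 = 108s^5 = 8.7×10⁻³⁴
s = 9.6×10⁻⁸ mol/L
[Ca²⁺] = 3s = 2.9×10⁻⁷ mol/L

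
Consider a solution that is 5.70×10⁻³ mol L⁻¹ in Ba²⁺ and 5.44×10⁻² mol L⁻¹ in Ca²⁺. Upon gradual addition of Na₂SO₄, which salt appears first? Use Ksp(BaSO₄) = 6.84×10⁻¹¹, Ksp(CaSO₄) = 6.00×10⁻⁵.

BaSO₄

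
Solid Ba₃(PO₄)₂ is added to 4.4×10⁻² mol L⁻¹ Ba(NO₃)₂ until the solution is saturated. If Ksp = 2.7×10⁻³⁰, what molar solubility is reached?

Ba₃(PO₄)₂(s) ⇌ 3 Ba²⁺(aq) + 2 PO₄³⁻(aq)
The solution already contains Ba²⁺ at 4.4×10⁻² mol L⁻¹. Let s be the molar solubility of Ba₃(PO₄)₂.
[Ba²⁺] ≈ 4.4×10⁻² mol L⁻¹ (common ion dominates); [PO₄³⁻] = 2s.
Ksp = [Ba²⁺]^3[PO₄³⁻]^2 = (4.4×10⁻²)^3(2s)^2
(2s)^2 = 2.7×10⁻³⁰ / (4.4×10⁻²)^3 = 3.2×10⁻²⁶
s = 8.9×10⁻¹⁴ mol L⁻¹

8.9×10⁻¹⁴ M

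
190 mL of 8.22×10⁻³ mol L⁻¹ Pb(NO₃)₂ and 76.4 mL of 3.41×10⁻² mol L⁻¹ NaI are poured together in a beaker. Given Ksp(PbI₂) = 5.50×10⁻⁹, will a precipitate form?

Yes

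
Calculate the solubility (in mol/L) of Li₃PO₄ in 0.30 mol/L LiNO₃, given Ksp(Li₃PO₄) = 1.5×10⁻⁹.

Li₃PO₄(s) ⇌ 3 Li⁺(aq) + PO₄³⁻(aq)
With Li⁺ already at 0.30 mol/L and s small, take [Li⁺] ≈ 0.30 mol/L and [PO₄³⁻] = s.
Ksp = [Li⁺]^3[PO₄³⁻] = (0.30)^3s
s = 1.5×10⁻⁹ / (0.30)^3 = 5.6×10⁻⁸
s = 5.6×10⁻⁸ mol/L

5.6×10⁻⁸ M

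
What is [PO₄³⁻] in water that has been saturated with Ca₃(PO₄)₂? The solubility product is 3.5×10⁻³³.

Ca₃(PO₄)₂(s) ⇌ 3 Ca²⁺(aq) + 2 PO₄³⁻(aq)
If s mol/L of Ca₃(PO₄)₂ dissolves, [Ca²⁺] = 3s and [PO₄³⁻] = 2s.
Ksp = [Ca²⁺]^3[PO₄³⁻]^2 = (3s)^3 · (2s)^2 = 108s^5 = 3.5×10⁻³³
s = 1.3×10⁻⁷ M
[PO₄³⁻] = 2s = 2.5×10⁻⁷ M

2.5×10⁻⁷ M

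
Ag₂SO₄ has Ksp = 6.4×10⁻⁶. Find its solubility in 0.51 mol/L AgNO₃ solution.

Ag₂SO₄(s) ⇌ 2 Ag⁺(aq) + SO₄²⁻(aq)
Ag⁺ is already present at 0.51 mol/L. If s mol/L of Ag₂SO₄ dissolves, [SO₄²⁻] = s while [Ag⁺] ≈ 0.51 mol/L.
Ksp = [Ag⁺]^2[SO₄²⁻] = (0.51)^2s
s = 6.4×10⁻⁶ / (0.51)^2 = 2.5×10⁻⁵
s = 2.5×10⁻⁵ mol/L

2.5×10⁻⁵ M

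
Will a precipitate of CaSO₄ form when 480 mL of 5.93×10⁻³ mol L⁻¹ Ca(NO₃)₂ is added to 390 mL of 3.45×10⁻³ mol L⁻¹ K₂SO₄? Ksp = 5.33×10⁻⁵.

The combined volume is 870 mL.
[Ca²⁺] = (5.93×10⁻³)(480)/870 = 3.27×10⁻³ mol L⁻¹
[SO₄²⁻] = (3.45×10⁻³)(390)/870 = 1.55×10⁻³ mol L⁻¹
Q = [Ca²⁺][SO₄²⁻] = 5.06×10⁻⁶
Q < Ksp (5.06×10⁻⁶ vs 5.33×10⁻⁵); the solution remains unsaturated and no precipitate forms.

No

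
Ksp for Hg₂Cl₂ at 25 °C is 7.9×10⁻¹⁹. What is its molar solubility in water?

Hg₂Cl₂(s) ⇌ Hg₂²⁺(aq) + 2 Cl⁻(aq)
With molar solubility s: [Hg₂²⁺] = s, [Cl⁻] = 2s.
Ksp = [Hg₂²⁺][Cl⁻]^2 = s · (2s)^2 = 4s^3
4s^3 = 7.9×10⁻¹⁹  ⇒  s^3 = 2.0×10⁻¹⁹
Taking the 3rd root, s = 5.8×10⁻⁷ M.

5.8×10⁻⁷ M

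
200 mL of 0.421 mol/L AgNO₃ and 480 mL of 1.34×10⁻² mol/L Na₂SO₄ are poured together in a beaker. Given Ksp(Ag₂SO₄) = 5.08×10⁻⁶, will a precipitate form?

Yes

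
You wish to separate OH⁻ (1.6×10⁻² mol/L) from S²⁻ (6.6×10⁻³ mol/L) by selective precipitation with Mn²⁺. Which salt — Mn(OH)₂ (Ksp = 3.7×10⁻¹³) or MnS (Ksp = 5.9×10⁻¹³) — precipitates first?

MnS

Precipitation of each salt begins when its ion product equals Ksp.
For Mn(OH)₂: [Mn²⁺] = (Ksp/[OH⁻]^2) = 1.4×10⁻⁹ mol/L
For MnS: [Mn²⁺] = (Ksp/[S²⁻]) = 8.9×10⁻¹¹ mol/L
Since MnS needs less Mn²⁺ to reach saturation, it precipitates first.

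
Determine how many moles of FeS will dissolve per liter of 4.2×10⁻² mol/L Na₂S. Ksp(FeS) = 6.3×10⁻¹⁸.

FeS(s) ⇌ Fe²⁺(aq) + S²⁻(aq)
The solution already contains S²⁻ at 4.2×10⁻² mol/L. Let s be the molar solubility of FeS.
[S²⁻] ≈ 4.2×10⁻² mol/L (common ion dominates); [Fe²⁺] = s.
Ksp = [Fe²⁺][S²⁻] = s(4.2×10⁻²)
s = 6.3×10⁻¹⁸ / (4.2×10⁻²) = 1.5×10⁻¹⁶
s = 1.5×10⁻¹⁶ mol/L

1.5×10⁻¹⁶ M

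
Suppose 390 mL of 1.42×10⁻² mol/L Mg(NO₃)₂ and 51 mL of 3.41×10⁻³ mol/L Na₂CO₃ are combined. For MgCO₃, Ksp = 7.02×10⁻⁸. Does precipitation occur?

Total volume after mixing = 390 + 51 = 441 mL.
[Mg²⁺] = (1.42×10⁻²)(390)/441 = 1.26×10⁻² mol/L
[CO₃²⁻] = (3.41×10⁻³)(51)/441 = 3.94×10⁻⁴ mol/L
Q = [Mg²⁺][CO₃²⁻] = 4.95×10⁻⁶
Because Q > Ksp (4.95×10⁻⁶ vs 7.02×10⁻⁸), a precipitate of MgCO₃ forms.

Yes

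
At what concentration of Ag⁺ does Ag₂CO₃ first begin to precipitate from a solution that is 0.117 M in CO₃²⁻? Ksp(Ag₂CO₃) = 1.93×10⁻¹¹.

A salt starts to precipitate once the ion product Q reaches its Ksp.
Ag₂CO₃(s) ⇌ 2 Ag⁺(aq) + CO₃²⁻(aq)
Ksp = [Ag⁺]^2[CO₃²⁻] = [Ag⁺]^2(0.117)
[Ag⁺]^2 = 1.93×10⁻¹¹ / (0.117) = 1.65×10⁻¹⁰
[Ag⁺] = 1.28×10⁻⁵ M

1.28×10⁻⁵ M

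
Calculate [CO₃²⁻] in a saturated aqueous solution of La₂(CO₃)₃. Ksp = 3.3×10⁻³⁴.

La₂(CO₃)₃(s) ⇌ 2 La³⁺(aq) + 3 CO₃²⁻(aq)
For each mole of La₂(CO₃)₃ that dissolves per liter, [La³⁺] = 2s and [CO₃²⁻] = 3s; let s denote this solubility.
Ksp = [La³⁺]^2[CO₃²⁻]^3 = (2s)^2 · (3s)^3 = 108s^5 = 3.3×10⁻³⁴
s = 7.9×10⁻⁸ mol L⁻¹
[CO₃²⁻] = 3s = 2.4×10⁻⁷ mol L⁻¹

2.4×10⁻⁷ M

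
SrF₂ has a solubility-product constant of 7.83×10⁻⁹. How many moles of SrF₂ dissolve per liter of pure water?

1.25×10⁻³ M

SrF₂(s) ⇌ Sr²⁺(aq) + 2 F⁻(aq)
If s mol/L of SrF₂ dissolves, [Sr²⁺] = s and [F⁻] = 2s.
Ksp = [Sr²⁺][F⁻]^2 = s · (2s)^2 = 4s^3
4s^3 = 7.83×10⁻⁹  ⇒  s^3 = 1.96×10⁻⁹
s = 1.25×10⁻³ mol L⁻¹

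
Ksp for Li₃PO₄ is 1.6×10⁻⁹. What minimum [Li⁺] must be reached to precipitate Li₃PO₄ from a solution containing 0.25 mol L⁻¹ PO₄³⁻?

1.9×10⁻³ M

The threshold for precipitation is Q = Ksp.
Li₃PO₄(s) ⇌ 3 Li⁺(aq) + PO₄³⁻(aq)
Ksp = [Li⁺]^3[PO₄³⁻] = [Li⁺]^3(0.25)
[Li⁺]^3 = 1.6×10⁻⁹ / (0.25) = 6.4×10⁻⁹
[Li⁺] = 1.9×10⁻³ mol L⁻¹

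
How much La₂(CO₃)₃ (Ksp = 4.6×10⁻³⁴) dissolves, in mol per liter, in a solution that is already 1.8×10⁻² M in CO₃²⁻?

4.4×10⁻¹⁵ M

La₂(CO₃)₃(s) ⇌ 2 La³⁺(aq) + 3 CO₃²⁻(aq)
CO₃²⁻ is already present at 1.8×10⁻² M. If s mol/L of La₂(CO₃)₃ dissolves, [La³⁺] = 2s while [CO₃²⁻] ≈ 1.8×10⁻² M.
Ksp = [La³⁺]^2[CO₃²⁻]^3 = (2s)^2(1.8×10⁻²)^3
(2s)^2 = 4.6×10⁻³⁴ / (1.8×10⁻²)^3 = 7.9×10⁻²⁹
s = 4.4×10⁻¹⁵ M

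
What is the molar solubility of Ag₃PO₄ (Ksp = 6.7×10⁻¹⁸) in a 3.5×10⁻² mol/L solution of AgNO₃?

Ag₃PO₄(s) ⇌ 3 Ag⁺(aq) + PO₄³⁻(aq)
Let s be the solubility of Ag₃PO₄ here. The common ion gives [Ag⁺] ≈ 3.5×10⁻² mol/L, and [PO₄³⁻] = s.
Ksp = [Ag⁺]^3[PO₄³⁻] = (3.5×10⁻²)^3s
s = 6.7×10⁻¹⁸ / (3.5×10⁻²)^3 = 1.6×10⁻¹³
s = 1.6×10⁻¹³ mol/L

1.6×10⁻¹³ M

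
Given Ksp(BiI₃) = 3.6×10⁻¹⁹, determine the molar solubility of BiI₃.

BiI₃(s) ⇌ Bi³⁺(aq) + 3 I⁻(aq)
With molar solubility s: [Bi³⁺] = s, [I⁻] = 3s.
Ksp = [Bi³⁺][I⁻]^3 = s · (3s)^3 = 27s^4
27s^4 = 3.6×10⁻¹⁹  ⇒  s^4 = 1.3×10⁻²⁰
s = (1.3×10⁻²⁰)^(1/4) = 1.1×10⁻⁵ mol/L

1.1×10⁻⁵ M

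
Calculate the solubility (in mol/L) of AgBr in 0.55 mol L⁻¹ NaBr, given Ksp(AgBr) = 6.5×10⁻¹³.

AgBr(s) ⇌ Ag⁺(aq) + Br⁻(aq)
Let s be the solubility of AgBr here. The common ion gives [Br⁻] ≈ 0.55 mol L⁻¹, and [Ag⁺] = s.
Ksp = [Ag⁺][Br⁻] = s(0.55)
s = 6.5×10⁻¹³ / (0.55) = 1.2×10⁻¹²
s = 1.2×10⁻¹² mol L⁻¹

1.2×10⁻¹² M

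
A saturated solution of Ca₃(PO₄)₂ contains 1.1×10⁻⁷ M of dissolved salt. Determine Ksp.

Ksp = 1.7×10⁻³³

Ca₃(PO₄)₂(s) ⇌ 3 Ca²⁺(aq) + 2 PO₄³⁻(aq)
With molar solubility s: [Ca²⁺] = 3s, [PO₄³⁻] = 2s.
Ksp = [Ca²⁺]^3[PO₄³⁻]^2 = (3s)^3 · (2s)^2 = 108s^5
Ksp = 108 × (1.1×10⁻⁷)^5 = 1.7×10⁻³³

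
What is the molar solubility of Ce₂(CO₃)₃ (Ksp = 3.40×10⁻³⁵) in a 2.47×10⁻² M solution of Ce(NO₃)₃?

1.27×10⁻¹¹ M

Ce₂(CO₃)₃(s) ⇌ 2 Ce³⁺(aq) + 3 CO₃²⁻(aq)
The solution already contains Ce³⁺ at 2.47×10⁻² M. Let s be the molar solubility of Ce₂(CO₃)₃.
[Ce³⁺] ≈ 2.47×10⁻² M (common ion dominates); [CO₃²⁻] = 3s.
Ksp = [Ce³⁺]^2[CO₃²⁻]^3 = (2.47×10⁻²)^2(3s)^3
(3s)^3 = 3.40×10⁻³⁵ / (2.47×10⁻²)^2 = 5.57×10⁻³²
s = 1.27×10⁻¹¹ M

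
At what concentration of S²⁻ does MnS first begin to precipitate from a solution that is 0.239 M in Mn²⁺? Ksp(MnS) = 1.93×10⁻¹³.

8.08×10⁻¹³ M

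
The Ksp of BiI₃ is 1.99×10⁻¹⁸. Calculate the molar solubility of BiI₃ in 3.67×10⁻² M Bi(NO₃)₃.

BiI₃(s) ⇌ Bi³⁺(aq) + 3 I⁻(aq)
Bi³⁺ is already present at 3.67×10⁻² M. If s mol/L of BiI₃ dissolves, [I⁻] = 3s while [Bi³⁺] ≈ 3.67×10⁻² M.
Ksp = [Bi³⁺][I⁻]^3 = (3.67×10⁻²)(3s)^3
(3s)^3 = 1.99×10⁻¹⁸ / (3.67×10⁻²) = 5.42×10⁻¹⁷
s = 1.26×10⁻⁶ M

1.26×10⁻⁶ M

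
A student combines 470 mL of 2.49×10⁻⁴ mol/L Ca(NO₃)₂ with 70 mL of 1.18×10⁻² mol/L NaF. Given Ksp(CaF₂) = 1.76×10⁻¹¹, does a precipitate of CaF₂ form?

The combined volume is 540 mL.
[Ca²⁺] = (2.49×10⁻⁴)(470)/540 = 2.17×10⁻⁴ mol/L
[F⁻] = (1.18×10⁻²)(70)/540 = 1.53×10⁻³ mol/L
Q = [Ca²⁺][F⁻]^2 = 5.07×10⁻¹⁰
Since Q (5.07×10⁻¹⁰) exceeds Ksp (1.76×10⁻¹¹), CaF₂ will precipitate.

Yes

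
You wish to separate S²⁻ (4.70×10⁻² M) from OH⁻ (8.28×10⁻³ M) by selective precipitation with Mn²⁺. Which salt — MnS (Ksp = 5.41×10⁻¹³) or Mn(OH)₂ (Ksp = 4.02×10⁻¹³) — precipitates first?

MnS

The threshold for precipitation is Q = Ksp.
For MnS: [Mn²⁺] = (Ksp/[S²⁻]) = 1.15×10⁻¹¹ M
For Mn(OH)₂: [Mn²⁺] = (Ksp/[OH⁻]^2) = 5.86×10⁻⁹ M
Since MnS needs less Mn²⁺ to reach saturation, it precipitates first.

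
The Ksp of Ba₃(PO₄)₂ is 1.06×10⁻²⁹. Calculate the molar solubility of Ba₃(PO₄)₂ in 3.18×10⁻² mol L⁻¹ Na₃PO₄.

7.30×10⁻¹⁰ M

Ba₃(PO₄)₂(s) ⇌ 3 Ba²⁺(aq) + 2 PO₄³⁻(aq)
With PO₄³⁻ already at 3.18×10⁻² mol L⁻¹ and s small, take [PO₄³⁻] ≈ 3.18×10⁻² mol L⁻¹ and [Ba²⁺] = 3s.
Ksp = [Ba²⁺]^3[PO₄³⁻]^2 = (3s)^3(3.18×10⁻²)^2
(3s)^3 = 1.06×10⁻²⁹ / (3.18×10⁻²)^2 = 1.05×10⁻²⁶
s = 7.30×10⁻¹⁰ mol L⁻¹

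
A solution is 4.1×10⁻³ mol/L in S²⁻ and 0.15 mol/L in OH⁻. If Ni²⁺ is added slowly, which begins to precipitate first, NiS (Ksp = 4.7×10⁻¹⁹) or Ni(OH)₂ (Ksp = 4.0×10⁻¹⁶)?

NiS

Precipitation begins when Q = Ksp.
For NiS: [Ni²⁺] = (Ksp/[S²⁻]) = 1.1×10⁻¹⁶ mol/L
For Ni(OH)₂: [Ni²⁺] = (Ksp/[OH⁻]^2) = 1.8×10⁻¹⁴ mol/L
The smaller threshold [Ni²⁺] is reached first, so NiS precipitates first.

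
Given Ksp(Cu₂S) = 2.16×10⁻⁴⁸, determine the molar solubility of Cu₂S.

8.14×10⁻¹⁷ M

Cu₂S(s) ⇌ 2 Cu⁺(aq) + S²⁻(aq)
For each mole of Cu₂S that dissolves per liter, [Cu⁺] = 2s and [S²⁻] = s; let s denote this solubility.
Ksp = [Cu⁺]^2[S²⁻] = (2s)^2 · s = 4s^3
4s^3 = 2.16×10⁻⁴⁸  ⇒  s^3 = 5.40×10⁻⁴⁹
s = 8.14×10⁻¹⁷ M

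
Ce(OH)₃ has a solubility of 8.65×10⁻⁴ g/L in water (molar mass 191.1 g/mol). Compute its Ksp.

Convert to molarity: s = 8.65×10⁻⁴ / 191.1 = 4.5264×10⁻⁶ mol/L
Ce(OH)₃(s) ⇌ Ce³⁺(aq) + 3 OH⁻(aq)
With molar solubility s: [Ce³⁺] = s, [OH⁻] = 3s.
Ksp = [Ce³⁺][OH⁻]^3 = s · (3s)^3 = 27s^4
Ksp = 27 × (4.5264×10⁻⁶)^4 = 1.13×10⁻²⁰

Ksp = 1.13×10⁻²⁰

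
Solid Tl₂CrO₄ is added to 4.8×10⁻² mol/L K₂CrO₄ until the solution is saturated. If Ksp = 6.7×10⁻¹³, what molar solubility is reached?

1.9×10⁻⁶ M

Tl₂CrO₄(s) ⇌ 2 Tl⁺(aq) + CrO₄²⁻(aq)
The solution already contains CrO₄²⁻ at 4.8×10⁻² mol/L. Let s be the molar solubility of Tl₂CrO₄.
[CrO₄²⁻] ≈ 4.8×10⁻² mol/L (common ion dominates); [Tl⁺] = 2s.
Ksp = [Tl⁺]^2[CrO₄²⁻] = (2s)^2(4.8×10⁻²)
(2s)^2 = 6.7×10⁻¹³ / (4.8×10⁻²) = 1.4×10⁻¹¹
s = 1.9×10⁻⁶ mol/L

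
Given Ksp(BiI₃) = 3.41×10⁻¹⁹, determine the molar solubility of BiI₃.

1.06×10⁻⁵ M

BiI₃(s) ⇌ Bi³⁺(aq) + 3 I⁻(aq)
With molar solubility s: [Bi³⁺] = s, [I⁻] = 3s.
Ksp = [Bi³⁺][I⁻]^3 = s · (3s)^3 = 27s^4
27s^4 = 3.41×10⁻¹⁹  ⇒  s^4 = 1.26×10⁻²⁰
s = (1.26×10⁻²⁰)^(1/4) = 1.06×10⁻⁵ mol L⁻¹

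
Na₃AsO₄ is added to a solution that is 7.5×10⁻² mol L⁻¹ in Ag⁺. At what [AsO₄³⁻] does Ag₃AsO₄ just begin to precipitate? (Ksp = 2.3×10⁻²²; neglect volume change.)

5.5×10⁻¹⁹ M

Each salt precipitates once Q = Ksp for that salt.
Ag₃AsO₄(s) ⇌ 3 Ag⁺(aq) + AsO₄³⁻(aq)
Ksp = [Ag⁺]^3[AsO₄³⁻] = [AsO₄³⁻](7.5×10⁻²)^3
[AsO₄³⁻] = 2.3×10⁻²² / (7.5×10⁻²)^3 = 5.5×10⁻¹⁹
[AsO₄³⁻] = 5.5×10⁻¹⁹ mol L⁻¹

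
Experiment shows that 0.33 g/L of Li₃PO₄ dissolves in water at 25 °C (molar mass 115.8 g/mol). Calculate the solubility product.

Ksp = 1.8×10⁻⁹

Convert to molarity: s = 0.33 / 115.8 = 2.850×10⁻³ mol/L
Li₃PO₄(s) ⇌ 3 Li⁺(aq) + PO₄³⁻(aq)
Let s be the molar solubility. Then [Li⁺] = 3s and [PO₄³⁻] = s.
Ksp = [Li⁺]^3[PO₄³⁻] = (3s)^3 · s = 27s^4
Ksp = 27 × (2.850×10⁻³)^4 = 1.8×10⁻⁹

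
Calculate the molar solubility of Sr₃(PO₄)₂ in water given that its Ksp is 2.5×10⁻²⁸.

Sr₃(PO₄)₂(s) ⇌ 3 Sr²⁺(aq) + 2 PO₄³⁻(aq)
Let s be the molar solubility. Then [Sr²⁺] = 3s and [PO₄³⁻] = 2s.
Ksp = [Sr²⁺]^3[PO₄³⁻]^2 = (3s)^3 · (2s)^2 = 108s^5
108s^5 = 2.5×10⁻²⁸  ⇒  s^5 = 2.3×10⁻³⁰
s = (2.3×10⁻³⁰)^(1/5) = 1.2×10⁻⁶ mol L⁻¹

1.2×10⁻⁶ M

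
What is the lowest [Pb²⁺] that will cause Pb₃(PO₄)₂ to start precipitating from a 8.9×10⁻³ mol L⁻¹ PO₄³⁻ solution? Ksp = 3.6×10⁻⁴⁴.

Each salt precipitates once Q = Ksp for that salt.
Pb₃(PO₄)₂(s) ⇌ 3 Pb²⁺(aq) + 2 PO₄³⁻(aq)
Ksp = [Pb²⁺]^3[PO₄³⁻]^2 = [Pb²⁺]^3(8.9×10⁻³)^2
[Pb²⁺]^3 = 3.6×10⁻⁴⁴ / (8.9×10⁻³)^2 = 4.5×10⁻⁴⁰
[Pb²⁺] = 7.7×10⁻¹⁴ mol L⁻¹

7.7×10⁻¹⁴ M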